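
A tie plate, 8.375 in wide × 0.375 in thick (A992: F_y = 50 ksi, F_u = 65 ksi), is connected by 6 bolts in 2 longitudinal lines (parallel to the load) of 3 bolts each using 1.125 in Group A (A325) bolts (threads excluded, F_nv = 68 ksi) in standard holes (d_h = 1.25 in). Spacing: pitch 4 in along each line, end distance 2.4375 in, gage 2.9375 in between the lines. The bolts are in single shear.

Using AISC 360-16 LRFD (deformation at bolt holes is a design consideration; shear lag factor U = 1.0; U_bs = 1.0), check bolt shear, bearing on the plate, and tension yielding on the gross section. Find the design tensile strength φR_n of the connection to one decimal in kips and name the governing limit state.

141.3 kips (gross-section yield governs)

Bolt shear: A_b = π(1.125)²/4 = 0.99402 in². φR_n = 0.75 × 68 × 0.99402 × 6 × 1 = 304.2 kips.
Bearing (0.375 in plate, F_u = 65 ksi): end bolts L_c = 2.4375 − 1.25/2 = 1.8125, R_n = min(1.2×1.8125×0.375×65, 2.4×1.125×0.375×65) = 53.016 kips/bolt; interior L_c = 4 − 1.25 = 2.75, R_n = 65.813 kips/bolt. φR_n = 0.75 × (2×53.016 + 4×65.813) = 277.0 kips.
Tension yield (gross): A_g = 8.375×0.375 = 3.1406 in². φR_n = 0.90 × 50 × 3.1406 = 141.3 kips.
Governing: min(304.2, 277.0, 141.3) = 141.3 kips → gross-section yield.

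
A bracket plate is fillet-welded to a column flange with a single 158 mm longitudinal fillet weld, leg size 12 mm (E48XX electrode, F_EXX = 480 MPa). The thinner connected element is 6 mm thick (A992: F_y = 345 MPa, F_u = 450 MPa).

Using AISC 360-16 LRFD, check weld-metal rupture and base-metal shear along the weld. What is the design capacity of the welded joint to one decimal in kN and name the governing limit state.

192.0 kN (base-metal shear governs)

Weld metal: throat = 0.707×12 = 8.484 mm, L = 158 mm. φR_n = 0.75 × 0.6 × 480 × 8.484 × 158 = 289.5 kN.
Base metal shear (6 mm plate): yield φR_n = 1.0×0.6×345×6×158 = 196.2 kN; rupture φR_n = 0.75×0.6×450×6×158 = 192.0 kN; take 192.0 kN (rupture).
Governing: min(289.5, 192.0) = 192.0 kN → base-metal shear.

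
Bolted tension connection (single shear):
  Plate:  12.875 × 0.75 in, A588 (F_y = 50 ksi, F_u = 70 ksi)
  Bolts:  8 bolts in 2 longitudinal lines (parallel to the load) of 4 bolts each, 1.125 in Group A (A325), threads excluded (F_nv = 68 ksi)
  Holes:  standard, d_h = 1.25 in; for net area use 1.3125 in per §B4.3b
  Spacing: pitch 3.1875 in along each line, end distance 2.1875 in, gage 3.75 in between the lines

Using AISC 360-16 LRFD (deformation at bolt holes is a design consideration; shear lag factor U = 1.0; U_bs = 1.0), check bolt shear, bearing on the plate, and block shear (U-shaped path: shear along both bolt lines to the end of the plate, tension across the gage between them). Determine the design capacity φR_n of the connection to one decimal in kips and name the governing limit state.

Bolt shear: A_b = π(1.125)²/4 = 0.99402 in². φR_n = 0.75 × 68 × 0.99402 × 8 × 1 = 405.6 kips.
Bearing (0.75 in plate, F_u = 70 ksi): end bolts L_c = 2.1875 − 1.25/2 = 1.5625, R_n = min(1.2×1.5625×0.75×70, 2.4×1.125×0.75×70) = 98.438 kips/bolt; interior L_c = 3.1875 − 1.25 = 1.9375, R_n = 122.06 kips/bolt. φR_n = 0.75 × (2×98.438 + 6×122.06) = 696.9 kips.
Block shear: shear path 2×[2.1875+3×3.1875] = 2×11.75 in, A_gv = 17.625, A_nv = 2×(11.75 − 3.5×1.3125)×0.75 = 10.734 in²; tension across gage: (3.75 − 1×1.3125)×0.75 = 1.8281 in². R_n = min(0.6×70×10.734, 0.6×50×17.625) + 1.0×70×1.8281 = min(450.83, 528.75) + 127.97 = 578.8 kips. φR_n = 0.75 × 578.8 = 434.1 kips.
Governing: min(405.6, 696.9, 434.1) = 405.6 kips → bolt shear.

405.6 kips (bolt shear governs)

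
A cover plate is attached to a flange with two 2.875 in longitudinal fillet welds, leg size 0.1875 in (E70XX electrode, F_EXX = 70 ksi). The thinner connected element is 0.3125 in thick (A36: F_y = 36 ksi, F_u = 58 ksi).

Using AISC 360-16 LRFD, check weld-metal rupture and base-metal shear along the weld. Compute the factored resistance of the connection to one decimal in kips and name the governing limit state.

24.0 kips (weld metal governs)

Weld metal: throat = 0.707×0.1875 = 0.13256 in, L = 2×2.875 = 5.75 in. φR_n = 0.75 × 0.6 × 70 × 0.13256 × 5.75 = 24.0 kips.
Base metal shear (0.3125 in plate): yield φR_n = 1.0×0.6×36×0.3125×5.75 = 38.8 kips; rupture φR_n = 0.75×0.6×58×0.3125×5.75 = 46.9 kips; take 38.8 kips (yield).
Governing: min(24.0, 38.8) = 24.0 kips → weld metal.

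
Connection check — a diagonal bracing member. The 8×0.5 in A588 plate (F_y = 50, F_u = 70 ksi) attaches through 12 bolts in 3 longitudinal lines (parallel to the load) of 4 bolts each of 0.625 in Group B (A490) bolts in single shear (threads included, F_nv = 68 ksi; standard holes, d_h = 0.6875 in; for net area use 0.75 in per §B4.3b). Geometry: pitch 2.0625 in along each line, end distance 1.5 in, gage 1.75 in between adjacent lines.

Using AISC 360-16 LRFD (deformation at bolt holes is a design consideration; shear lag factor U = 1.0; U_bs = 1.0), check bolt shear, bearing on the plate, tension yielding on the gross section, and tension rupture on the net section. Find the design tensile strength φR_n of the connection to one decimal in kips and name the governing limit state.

Bolt shear: A_b = π(0.625)²/4 = 0.3068 in². φR_n = 0.75 × 68 × 0.3068 × 12 × 1 = 187.8 kips.
Bearing (0.5 in plate, F_u = 70 ksi): end bolts L_c = 1.5 − 0.6875/2 = 1.15625, R_n = min(1.2×1.15625×0.5×70, 2.4×0.625×0.5×70) = 48.563 kips/bolt; interior L_c = 2.0625 − 0.6875 = 1.375, R_n = 52.5 kips/bolt. φR_n = 0.75 × (3×48.563 + 9×52.5) = 463.6 kips.
Tension yield (gross): A_g = 8×0.5 = 4 in². φR_n = 0.90 × 50 × 4 = 180.0 kips.
Tension rupture (net): A_n = (8 − 3×0.75)×0.5 = 2.875 in² (U = 1.0, A_e = A_n). φR_n = 0.75 × 70 × 2.875 = 150.9 kips.
Governing: min(187.8, 463.6, 180.0, 150.9) = 150.9 kips → net-section rupture.

150.9 kips (net-section rupture governs)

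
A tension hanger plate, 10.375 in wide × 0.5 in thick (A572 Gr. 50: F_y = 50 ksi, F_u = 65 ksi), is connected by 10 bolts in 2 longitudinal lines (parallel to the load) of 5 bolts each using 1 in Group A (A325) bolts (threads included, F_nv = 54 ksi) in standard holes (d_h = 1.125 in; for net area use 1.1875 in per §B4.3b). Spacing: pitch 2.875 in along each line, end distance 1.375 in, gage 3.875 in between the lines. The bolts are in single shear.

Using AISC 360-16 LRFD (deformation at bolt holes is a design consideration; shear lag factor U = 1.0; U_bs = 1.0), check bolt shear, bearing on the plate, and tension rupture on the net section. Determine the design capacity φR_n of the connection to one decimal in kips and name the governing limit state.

Bolt shear: A_b = π(1)²/4 = 0.7854 in². φR_n = 0.75 × 54 × 0.7854 × 10 × 1 = 318.1 kips.
Bearing (0.5 in plate, F_u = 65 ksi): end bolts L_c = 1.375 − 1.125/2 = 0.8125, R_n = min(1.2×0.8125×0.5×65, 2.4×1×0.5×65) = 31.688 kips/bolt; interior L_c = 2.875 − 1.125 = 1.75, R_n = 68.25 kips/bolt. φR_n = 0.75 × (2×31.688 + 8×68.25) = 457.0 kips.
Tension rupture (net): A_n = (10.375 − 2×1.1875)×0.5 = 4 in² (U = 1.0, A_e = A_n). φR_n = 0.75 × 65 × 4 = 195.0 kips.
Governing: min(318.1, 457.0, 195.0) = 195.0 kips → net-section rupture.

195.0 kips (net-section rupture governs)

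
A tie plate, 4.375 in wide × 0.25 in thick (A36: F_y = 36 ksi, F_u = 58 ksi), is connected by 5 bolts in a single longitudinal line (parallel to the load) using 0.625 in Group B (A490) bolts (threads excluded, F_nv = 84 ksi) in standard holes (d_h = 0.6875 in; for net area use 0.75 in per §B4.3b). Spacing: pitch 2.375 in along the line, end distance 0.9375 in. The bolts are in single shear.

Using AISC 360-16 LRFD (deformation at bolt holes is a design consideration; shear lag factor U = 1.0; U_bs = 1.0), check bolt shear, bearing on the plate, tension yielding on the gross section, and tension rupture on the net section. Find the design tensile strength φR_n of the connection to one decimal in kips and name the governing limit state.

Bolt shear: A_b = π(0.625)²/4 = 0.3068 in². φR_n = 0.75 × 84 × 0.3068 × 5 × 1 = 96.6 kips.
Bearing (0.25 in plate, F_u = 58 ksi): end bolts L_c = 0.9375 − 0.6875/2 = 0.59375, R_n = min(1.2×0.59375×0.25×58, 2.4×0.625×0.25×58) = 10.331 kips/bolt; interior L_c = 2.375 − 0.6875 = 1.6875, R_n = 21.75 kips/bolt. φR_n = 0.75 × (1×10.331 + 4×21.75) = 73.0 kips.
Tension yield (gross): A_g = 4.375×0.25 = 1.0938 in². φR_n = 0.90 × 36 × 1.0938 = 35.4 kips.
Tension rupture (net): A_n = (4.375 − 1×0.75)×0.25 = 0.90625 in² (U = 1.0, A_e = A_n). φR_n = 0.75 × 58 × 0.90625 = 39.4 kips.
Governing: min(96.6, 73.0, 35.4, 39.4) = 35.4 kips → gross-section yield.

35.4 kips (gross-section yield governs)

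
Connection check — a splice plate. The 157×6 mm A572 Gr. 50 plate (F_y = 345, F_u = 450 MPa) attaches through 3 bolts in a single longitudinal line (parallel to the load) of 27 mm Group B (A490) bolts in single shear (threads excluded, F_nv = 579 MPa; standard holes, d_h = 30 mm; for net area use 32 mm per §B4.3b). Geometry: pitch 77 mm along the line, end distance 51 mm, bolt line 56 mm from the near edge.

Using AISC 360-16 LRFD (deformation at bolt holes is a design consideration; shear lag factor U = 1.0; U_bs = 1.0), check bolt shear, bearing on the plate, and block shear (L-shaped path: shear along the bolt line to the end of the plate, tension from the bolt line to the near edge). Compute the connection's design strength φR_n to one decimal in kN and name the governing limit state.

Bolt shear: A_b = π(27)²/4 = 572.56 mm². φR_n = 0.75 × 579 × 572.56 × 3 × 1 = 745.9 kN.
Bearing (6 mm plate, F_u = 450 MPa): end bolts L_c = 51 − 30/2 = 36, R_n = min(1.2×36×6×450, 2.4×27×6×450) = 116.64 kN/bolt; interior L_c = 77 − 30 = 47, R_n = 152.28 kN/bolt. φR_n = 0.75 × (1×116.64 + 2×152.28) = 315.9 kN.
Block shear: shear path 1×[51+2×77] = 1×205 mm, A_gv = 1230, A_nv = 1×(205 − 2.5×32)×6 = 750 mm²; tension to near edge: (56 − 0.5×32)×6 = 240 mm². R_n = min(0.6×450×750, 0.6×345×1230) + 1.0×450×240 = min(202.5, 254.61) + 108 = 310.5 kN. φR_n = 0.75 × 310.5 = 232.9 kN.
Governing: min(745.9, 315.9, 232.9) = 232.9 kN → block shear.

232.9 kN (block shear governs)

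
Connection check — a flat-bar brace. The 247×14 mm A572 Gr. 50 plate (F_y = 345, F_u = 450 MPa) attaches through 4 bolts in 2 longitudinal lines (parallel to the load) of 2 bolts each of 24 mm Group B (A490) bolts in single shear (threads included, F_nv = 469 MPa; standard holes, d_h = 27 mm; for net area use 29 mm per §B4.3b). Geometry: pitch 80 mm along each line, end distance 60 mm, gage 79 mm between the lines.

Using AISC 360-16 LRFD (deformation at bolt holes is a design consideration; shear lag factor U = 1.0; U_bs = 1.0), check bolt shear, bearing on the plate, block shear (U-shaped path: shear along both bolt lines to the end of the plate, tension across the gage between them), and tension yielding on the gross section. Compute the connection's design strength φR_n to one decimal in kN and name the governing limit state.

Bolt shear: A_b = π(24)²/4 = 452.39 mm². φR_n = 0.75 × 469 × 452.39 × 4 × 1 = 636.5 kN.
Bearing (14 mm plate, F_u = 450 MPa): end bolts L_c = 60 − 27/2 = 46.5, R_n = min(1.2×46.5×14×450, 2.4×24×14×450) = 351.54 kN/bolt; interior L_c = 80 − 27 = 53, R_n = 362.88 kN/bolt. φR_n = 0.75 × (2×351.54 + 2×362.88) = 1071.6 kN.
Block shear: shear path 2×[60+1×80] = 2×140 mm, A_gv = 3920, A_nv = 2×(140 − 1.5×29)×14 = 2702 mm²; tension across gage: (79 − 1×29)×14 = 700 mm². R_n = min(0.6×450×2702, 0.6×345×3920) + 1.0×450×700 = min(729.54, 811.44) + 315 = 1044.5 kN. φR_n = 0.75 × 1044.5 = 783.4 kN.
Tension yield (gross): A_g = 247×14 = 3458 mm². φR_n = 0.90 × 345 × 3458 = 1073.7 kN.
Governing: min(636.5, 1071.6, 783.4, 1073.7) = 636.5 kN → bolt shear.

636.5 kN (bolt shear governs)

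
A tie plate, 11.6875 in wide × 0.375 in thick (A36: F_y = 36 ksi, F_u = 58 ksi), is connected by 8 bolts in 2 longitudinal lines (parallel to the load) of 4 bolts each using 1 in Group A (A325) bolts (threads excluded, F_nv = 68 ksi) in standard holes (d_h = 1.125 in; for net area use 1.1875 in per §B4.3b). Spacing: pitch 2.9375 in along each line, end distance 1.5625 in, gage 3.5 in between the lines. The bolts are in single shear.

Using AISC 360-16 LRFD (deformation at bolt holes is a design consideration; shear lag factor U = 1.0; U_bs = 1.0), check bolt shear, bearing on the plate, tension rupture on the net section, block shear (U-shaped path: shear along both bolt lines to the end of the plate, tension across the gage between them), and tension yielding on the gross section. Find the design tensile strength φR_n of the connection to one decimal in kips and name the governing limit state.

Bolt shear: A_b = π(1)²/4 = 0.7854 in². φR_n = 0.75 × 68 × 0.7854 × 8 × 1 = 320.4 kips.
Bearing (0.375 in plate, F_u = 58 ksi): end bolts L_c = 1.5625 − 1.125/2 = 1, R_n = min(1.2×1×0.375×58, 2.4×1×0.375×58) = 26.1 kips/bolt; interior L_c = 2.9375 − 1.125 = 1.8125, R_n = 47.306 kips/bolt. φR_n = 0.75 × (2×26.1 + 6×47.306) = 252.0 kips.
Tension rupture (net): A_n = (11.6875 − 2×1.1875)×0.375 = 3.4922 in² (U = 1.0, A_e = A_n). φR_n = 0.75 × 58 × 3.4922 = 151.9 kips.
Block shear: shear path 2×[1.5625+3×2.9375] = 2×10.375 in, A_gv = 7.7813, A_nv = 2×(10.375 − 3.5×1.1875)×0.375 = 4.6641 in²; tension across gage: (3.5 − 1×1.1875)×0.375 = 0.86719 in². R_n = min(0.6×58×4.6641, 0.6×36×7.7813) + 1.0×58×0.86719 = min(162.31, 168.08) + 50.297 = 212.61 kips. φR_n = 0.75 × 212.61 = 159.5 kips.
Tension yield (gross): A_g = 11.6875×0.375 = 4.3828 in². φR_n = 0.90 × 36 × 4.3828 = 142.0 kips.
Governing: min(320.4, 252.0, 151.9, 159.5, 142.0) = 142.0 kips → gross-section yield.

142.0 kips (gross-section yield governs)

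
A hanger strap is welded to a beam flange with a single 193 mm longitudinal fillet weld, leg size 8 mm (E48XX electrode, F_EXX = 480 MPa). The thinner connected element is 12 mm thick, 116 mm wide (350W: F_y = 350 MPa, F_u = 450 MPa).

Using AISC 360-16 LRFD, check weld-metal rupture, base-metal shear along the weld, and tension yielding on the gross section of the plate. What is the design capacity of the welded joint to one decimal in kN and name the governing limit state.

Weld metal: throat = 0.707×8 = 5.656 mm, L = 193 mm. φR_n = 0.75 × 0.6 × 480 × 5.656 × 193 = 235.8 kN.
Base metal shear (12 mm plate): yield φR_n = 1.0×0.6×350×12×193 = 486.4 kN; rupture φR_n = 0.75×0.6×450×12×193 = 469.0 kN; take 469.0 kN (rupture).
Tension yield (gross): A_g = 116×12 = 1392 mm². φR_n = 0.90 × 350 × 1392 = 438.5 kN.
Governing: min(235.8, 469.0, 438.5) = 235.8 kN → weld metal.

235.8 kN (weld metal governs)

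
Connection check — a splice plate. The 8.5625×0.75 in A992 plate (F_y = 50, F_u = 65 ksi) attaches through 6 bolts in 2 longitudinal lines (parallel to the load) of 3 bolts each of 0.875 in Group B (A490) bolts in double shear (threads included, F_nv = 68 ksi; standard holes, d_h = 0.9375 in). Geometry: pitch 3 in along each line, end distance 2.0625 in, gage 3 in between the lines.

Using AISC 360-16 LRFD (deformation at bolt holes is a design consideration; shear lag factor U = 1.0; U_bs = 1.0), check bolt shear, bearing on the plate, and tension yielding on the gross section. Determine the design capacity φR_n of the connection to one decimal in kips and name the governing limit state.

Bolt shear: A_b = π(0.875)²/4 = 0.60132 in². φR_n = 0.75 × 68 × 0.60132 × 6 × 2 = 368.0 kips.
Bearing (0.75 in plate, F_u = 65 ksi): end bolts L_c = 2.0625 − 0.9375/2 = 1.59375, R_n = min(1.2×1.59375×0.75×65, 2.4×0.875×0.75×65) = 93.234 kips/bolt; interior L_c = 3 − 0.9375 = 2.0625, R_n = 102.38 kips/bolt. φR_n = 0.75 × (2×93.234 + 4×102.38) = 447.0 kips.
Tension yield (gross): A_g = 8.5625×0.75 = 6.4219 in². φR_n = 0.90 × 50 × 6.4219 = 289.0 kips.
Governing: min(368.0, 447.0, 289.0) = 289.0 kips → gross-section yield.

289.0 kips (gross-section yield governs)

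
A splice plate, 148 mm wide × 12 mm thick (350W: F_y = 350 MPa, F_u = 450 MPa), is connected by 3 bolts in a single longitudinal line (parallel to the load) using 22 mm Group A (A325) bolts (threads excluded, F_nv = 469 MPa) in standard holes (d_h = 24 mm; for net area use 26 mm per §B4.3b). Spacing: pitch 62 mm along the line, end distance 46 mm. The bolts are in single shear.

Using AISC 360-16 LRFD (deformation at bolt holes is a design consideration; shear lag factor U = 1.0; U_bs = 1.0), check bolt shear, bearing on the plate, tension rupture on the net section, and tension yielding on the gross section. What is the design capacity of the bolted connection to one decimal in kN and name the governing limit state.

Bolt shear: A_b = π(22)²/4 = 380.13 mm². φR_n = 0.75 × 469 × 380.13 × 3 × 1 = 401.1 kN.
Bearing (12 mm plate, F_u = 450 MPa): end bolts L_c = 46 − 24/2 = 34, R_n = min(1.2×34×12×450, 2.4×22×12×450) = 220.32 kN/bolt; interior L_c = 62 − 24 = 38, R_n = 246.24 kN/bolt. φR_n = 0.75 × (1×220.32 + 2×246.24) = 534.6 kN.
Tension rupture (net): A_n = (148 − 1×26)×12 = 1464 mm² (U = 1.0, A_e = A_n). φR_n = 0.75 × 450 × 1464 = 494.1 kN.
Tension yield (gross): A_g = 148×12 = 1776 mm². φR_n = 0.90 × 350 × 1776 = 559.4 kN.
Governing: min(401.1, 534.6, 494.1, 559.4) = 401.1 kN → bolt shear.

401.1 kN (bolt shear governs)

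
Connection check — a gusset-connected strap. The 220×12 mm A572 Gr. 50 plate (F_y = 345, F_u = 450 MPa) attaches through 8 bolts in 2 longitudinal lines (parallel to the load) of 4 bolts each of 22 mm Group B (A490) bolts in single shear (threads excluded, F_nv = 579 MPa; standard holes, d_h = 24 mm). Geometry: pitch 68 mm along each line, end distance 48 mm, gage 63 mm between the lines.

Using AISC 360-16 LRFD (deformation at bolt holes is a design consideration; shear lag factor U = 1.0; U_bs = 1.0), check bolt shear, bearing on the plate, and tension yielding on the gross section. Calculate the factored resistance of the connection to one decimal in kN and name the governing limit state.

819.7 kN (gross-section yield governs)

Bolt shear: A_b = π(22)²/4 = 380.13 mm². φR_n = 0.75 × 579 × 380.13 × 8 × 1 = 1320.6 kN.
Bearing (12 mm plate, F_u = 450 MPa): end bolts L_c = 48 − 24/2 = 36, R_n = min(1.2×36×12×450, 2.4×22×12×450) = 233.28 kN/bolt; interior L_c = 68 − 24 = 44, R_n = 285.12 kN/bolt. φR_n = 0.75 × (2×233.28 + 6×285.12) = 1633.0 kN.
Tension yield (gross): A_g = 220×12 = 2640 mm². φR_n = 0.90 × 345 × 2640 = 819.7 kN.
Governing: min(1320.6, 1633.0, 819.7) = 819.7 kN → gross-section yield.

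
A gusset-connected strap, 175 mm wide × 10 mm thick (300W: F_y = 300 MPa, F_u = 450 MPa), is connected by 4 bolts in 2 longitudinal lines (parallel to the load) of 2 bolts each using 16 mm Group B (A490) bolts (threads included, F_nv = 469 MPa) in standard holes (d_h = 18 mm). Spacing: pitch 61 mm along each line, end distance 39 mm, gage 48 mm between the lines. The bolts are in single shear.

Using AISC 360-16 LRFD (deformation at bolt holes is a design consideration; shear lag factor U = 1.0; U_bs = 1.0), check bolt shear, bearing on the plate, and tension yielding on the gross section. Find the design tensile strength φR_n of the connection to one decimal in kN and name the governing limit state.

Bolt shear: A_b = π(16)²/4 = 201.06 mm². φR_n = 0.75 × 469 × 201.06 × 4 × 1 = 282.9 kN.
Bearing (10 mm plate, F_u = 450 MPa): end bolts L_c = 39 − 18/2 = 30, R_n = min(1.2×30×10×450, 2.4×16×10×450) = 162 kN/bolt; interior L_c = 61 − 18 = 43, R_n = 172.8 kN/bolt. φR_n = 0.75 × (2×162 + 2×172.8) = 502.2 kN.
Tension yield (gross): A_g = 175×10 = 1750 mm². φR_n = 0.90 × 300 × 1750 = 472.5 kN.
Governing: min(282.9, 502.2, 472.5) = 282.9 kN → bolt shear.

282.9 kN (bolt shear governs)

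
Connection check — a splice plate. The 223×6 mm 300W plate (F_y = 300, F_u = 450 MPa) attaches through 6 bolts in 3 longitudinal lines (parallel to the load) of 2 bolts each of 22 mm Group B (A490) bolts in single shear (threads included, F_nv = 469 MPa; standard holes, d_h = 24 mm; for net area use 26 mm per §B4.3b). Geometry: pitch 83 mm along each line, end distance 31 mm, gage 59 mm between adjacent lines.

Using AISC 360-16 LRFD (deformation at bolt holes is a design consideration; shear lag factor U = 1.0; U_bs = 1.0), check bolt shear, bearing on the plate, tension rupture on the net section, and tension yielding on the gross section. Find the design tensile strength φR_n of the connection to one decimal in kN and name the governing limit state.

Bolt shear: A_b = π(22)²/4 = 380.13 mm². φR_n = 0.75 × 469 × 380.13 × 6 × 1 = 802.3 kN.
Bearing (6 mm plate, F_u = 450 MPa): end bolts L_c = 31 − 24/2 = 19, R_n = min(1.2×19×6×450, 2.4×22×6×450) = 61.56 kN/bolt; interior L_c = 83 − 24 = 59, R_n = 142.56 kN/bolt. φR_n = 0.75 × (3×61.56 + 3×142.56) = 459.3 kN.
Tension rupture (net): A_n = (223 − 3×26)×6 = 870 mm² (U = 1.0, A_e = A_n). φR_n = 0.75 × 450 × 870 = 293.6 kN.
Tension yield (gross): A_g = 223×6 = 1338 mm². φR_n = 0.90 × 300 × 1338 = 361.3 kN.
Governing: min(802.3, 459.3, 293.6, 361.3) = 293.6 kN → net-section rupture.

293.6 kN (net-section rupture governs)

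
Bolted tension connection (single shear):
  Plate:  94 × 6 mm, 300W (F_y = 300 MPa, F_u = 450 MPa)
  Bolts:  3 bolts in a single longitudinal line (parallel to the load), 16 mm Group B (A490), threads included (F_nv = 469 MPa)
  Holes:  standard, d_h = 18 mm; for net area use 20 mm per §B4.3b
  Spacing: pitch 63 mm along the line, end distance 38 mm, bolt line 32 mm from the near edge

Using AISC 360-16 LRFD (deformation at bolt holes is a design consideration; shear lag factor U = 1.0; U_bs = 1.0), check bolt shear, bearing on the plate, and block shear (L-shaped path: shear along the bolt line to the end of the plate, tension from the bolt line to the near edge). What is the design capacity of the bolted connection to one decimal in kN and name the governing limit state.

Bolt shear: A_b = π(16)²/4 = 201.06 mm². φR_n = 0.75 × 469 × 201.06 × 3 × 1 = 212.2 kN.
Bearing (6 mm plate, F_u = 450 MPa): end bolts L_c = 38 − 18/2 = 29, R_n = min(1.2×29×6×450, 2.4×16×6×450) = 93.96 kN/bolt; interior L_c = 63 − 18 = 45, R_n = 103.68 kN/bolt. φR_n = 0.75 × (1×93.96 + 2×103.68) = 226.0 kN.
Block shear: shear path 1×[38+2×63] = 1×164 mm, A_gv = 984, A_nv = 1×(164 − 2.5×20)×6 = 684 mm²; tension to near edge: (32 − 0.5×20)×6 = 132 mm². R_n = min(0.6×450×684, 0.6×300×984) + 1.0×450×132 = min(184.68, 177.12) + 59.4 = 236.52 kN. φR_n = 0.75 × 236.52 = 177.4 kN.
Governing: min(212.2, 226.0, 177.4) = 177.4 kN → block shear.

177.4 kN (block shear governs)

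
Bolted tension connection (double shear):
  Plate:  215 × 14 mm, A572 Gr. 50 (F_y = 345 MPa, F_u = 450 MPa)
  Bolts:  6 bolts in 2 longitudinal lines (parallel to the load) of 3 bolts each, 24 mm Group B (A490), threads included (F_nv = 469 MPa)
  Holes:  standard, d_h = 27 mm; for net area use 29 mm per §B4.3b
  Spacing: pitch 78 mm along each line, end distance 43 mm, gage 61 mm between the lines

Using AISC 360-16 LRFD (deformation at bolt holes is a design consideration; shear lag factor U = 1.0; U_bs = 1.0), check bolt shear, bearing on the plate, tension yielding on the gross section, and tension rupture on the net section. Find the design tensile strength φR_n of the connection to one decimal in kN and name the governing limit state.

741.8 kN (net-section rupture governs)

Bolt shear: A_b = π(24)²/4 = 452.39 mm². φR_n = 0.75 × 469 × 452.39 × 6 × 2 = 1909.5 kN.
Bearing (14 mm plate, F_u = 450 MPa): end bolts L_c = 43 − 27/2 = 29.5, R_n = min(1.2×29.5×14×450, 2.4×24×14×450) = 223.02 kN/bolt; interior L_c = 78 − 27 = 51, R_n = 362.88 kN/bolt. φR_n = 0.75 × (2×223.02 + 4×362.88) = 1423.2 kN.
Tension yield (gross): A_g = 215×14 = 3010 mm². φR_n = 0.90 × 345 × 3010 = 934.6 kN.
Tension rupture (net): A_n = (215 − 2×29)×14 = 2198 mm² (U = 1.0, A_e = A_n). φR_n = 0.75 × 450 × 2198 = 741.8 kN.
Governing: min(1909.5, 1423.2, 934.6, 741.8) = 741.8 kN → net-section rupture.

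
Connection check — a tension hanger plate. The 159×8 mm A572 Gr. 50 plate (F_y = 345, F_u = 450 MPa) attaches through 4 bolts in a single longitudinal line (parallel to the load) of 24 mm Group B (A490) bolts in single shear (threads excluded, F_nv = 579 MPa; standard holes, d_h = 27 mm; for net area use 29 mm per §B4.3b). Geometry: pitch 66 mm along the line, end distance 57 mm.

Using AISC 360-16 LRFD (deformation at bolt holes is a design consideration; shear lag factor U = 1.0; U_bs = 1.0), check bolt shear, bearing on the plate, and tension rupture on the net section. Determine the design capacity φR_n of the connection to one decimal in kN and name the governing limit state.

Bolt shear: A_b = π(24)²/4 = 452.39 mm². φR_n = 0.75 × 579 × 452.39 × 4 × 1 = 785.8 kN.
Bearing (8 mm plate, F_u = 450 MPa): end bolts L_c = 57 − 27/2 = 43.5, R_n = min(1.2×43.5×8×450, 2.4×24×8×450) = 187.92 kN/bolt; interior L_c = 66 − 27 = 39, R_n = 168.48 kN/bolt. φR_n = 0.75 × (1×187.92 + 3×168.48) = 520.0 kN.
Tension rupture (net): A_n = (159 − 1×29)×8 = 1040 mm² (U = 1.0, A_e = A_n). φR_n = 0.75 × 450 × 1040 = 351.0 kN.
Governing: min(785.8, 520.0, 351.0) = 351.0 kN → net-section rupture.

351.0 kN (net-section rupture governs)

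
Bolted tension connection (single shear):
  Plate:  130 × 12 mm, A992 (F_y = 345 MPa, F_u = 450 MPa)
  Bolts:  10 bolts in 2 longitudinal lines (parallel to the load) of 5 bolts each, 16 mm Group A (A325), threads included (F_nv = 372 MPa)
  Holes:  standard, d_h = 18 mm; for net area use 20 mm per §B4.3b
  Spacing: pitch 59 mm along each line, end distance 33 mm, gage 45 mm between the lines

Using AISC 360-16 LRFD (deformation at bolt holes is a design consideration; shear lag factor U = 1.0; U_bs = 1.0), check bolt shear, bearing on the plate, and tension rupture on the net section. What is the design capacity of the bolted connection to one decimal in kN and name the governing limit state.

364.5 kN (net-section rupture governs)

Bolt shear: A_b = π(16)²/4 = 201.06 mm². φR_n = 0.75 × 372 × 201.06 × 10 × 1 = 561.0 kN.
Bearing (12 mm plate, F_u = 450 MPa): end bolts L_c = 33 − 18/2 = 24, R_n = min(1.2×24×12×450, 2.4×16×12×450) = 155.52 kN/bolt; interior L_c = 59 − 18 = 41, R_n = 207.36 kN/bolt. φR_n = 0.75 × (2×155.52 + 8×207.36) = 1477.4 kN.
Tension rupture (net): A_n = (130 − 2×20)×12 = 1080 mm² (U = 1.0, A_e = A_n). φR_n = 0.75 × 450 × 1080 = 364.5 kN.
Governing: min(561.0, 1477.4, 364.5) = 364.5 kN → net-section rupture.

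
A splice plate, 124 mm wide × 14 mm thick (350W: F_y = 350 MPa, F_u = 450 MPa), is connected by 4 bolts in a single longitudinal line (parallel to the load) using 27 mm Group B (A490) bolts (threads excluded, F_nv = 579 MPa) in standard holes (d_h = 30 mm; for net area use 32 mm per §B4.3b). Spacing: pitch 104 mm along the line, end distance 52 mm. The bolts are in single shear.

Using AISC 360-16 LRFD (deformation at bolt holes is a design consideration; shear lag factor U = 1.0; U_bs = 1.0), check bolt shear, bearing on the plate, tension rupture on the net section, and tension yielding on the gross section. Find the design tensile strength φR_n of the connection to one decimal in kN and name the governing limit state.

Bolt shear: A_b = π(27)²/4 = 572.56 mm². φR_n = 0.75 × 579 × 572.56 × 4 × 1 = 994.5 kN.
Bearing (14 mm plate, F_u = 450 MPa): end bolts L_c = 52 − 30/2 = 37, R_n = min(1.2×37×14×450, 2.4×27×14×450) = 279.72 kN/bolt; interior L_c = 104 − 30 = 74, R_n = 408.24 kN/bolt. φR_n = 0.75 × (1×279.72 + 3×408.24) = 1128.3 kN.
Tension rupture (net): A_n = (124 − 1×32)×14 = 1288 mm² (U = 1.0, A_e = A_n). φR_n = 0.75 × 450 × 1288 = 434.7 kN.
Tension yield (gross): A_g = 124×14 = 1736 mm². φR_n = 0.90 × 350 × 1736 = 546.8 kN.
Governing: min(994.5, 1128.3, 434.7, 546.8) = 434.7 kN → net-section rupture.

434.7 kN (net-section rupture governs)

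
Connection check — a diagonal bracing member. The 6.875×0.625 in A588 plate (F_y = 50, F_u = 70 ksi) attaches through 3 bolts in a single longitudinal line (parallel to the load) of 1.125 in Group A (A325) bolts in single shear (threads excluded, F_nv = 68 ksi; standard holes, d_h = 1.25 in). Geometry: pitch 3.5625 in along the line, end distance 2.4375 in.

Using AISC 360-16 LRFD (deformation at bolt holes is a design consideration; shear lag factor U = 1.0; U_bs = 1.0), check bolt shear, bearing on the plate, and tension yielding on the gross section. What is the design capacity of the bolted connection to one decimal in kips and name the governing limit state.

Bolt shear: A_b = π(1.125)²/4 = 0.99402 in². φR_n = 0.75 × 68 × 0.99402 × 3 × 1 = 152.1 kips.
Bearing (0.625 in plate, F_u = 70 ksi): end bolts L_c = 2.4375 − 1.25/2 = 1.8125, R_n = min(1.2×1.8125×0.625×70, 2.4×1.125×0.625×70) = 95.156 kips/bolt; interior L_c = 3.5625 − 1.25 = 2.3125, R_n = 118.13 kips/bolt. φR_n = 0.75 × (1×95.156 + 2×118.13) = 248.6 kips.
Tension yield (gross): A_g = 6.875×0.625 = 4.2969 in². φR_n = 0.90 × 50 × 4.2969 = 193.4 kips.
Governing: min(152.1, 248.6, 193.4) = 152.1 kips → bolt shear.

152.1 kips (bolt shear governs)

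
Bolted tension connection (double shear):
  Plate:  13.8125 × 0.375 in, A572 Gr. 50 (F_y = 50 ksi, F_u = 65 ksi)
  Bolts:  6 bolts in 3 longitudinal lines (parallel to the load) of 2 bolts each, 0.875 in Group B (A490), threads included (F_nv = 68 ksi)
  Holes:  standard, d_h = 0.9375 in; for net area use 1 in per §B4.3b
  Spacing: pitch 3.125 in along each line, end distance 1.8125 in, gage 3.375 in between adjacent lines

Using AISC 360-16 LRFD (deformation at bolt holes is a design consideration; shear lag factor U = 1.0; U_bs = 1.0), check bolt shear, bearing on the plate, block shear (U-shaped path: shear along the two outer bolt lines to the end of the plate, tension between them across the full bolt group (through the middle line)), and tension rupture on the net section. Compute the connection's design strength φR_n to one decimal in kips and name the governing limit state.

162.2 kips (block shear governs)

Bolt shear: A_b = π(0.875)²/4 = 0.60132 in². φR_n = 0.75 × 68 × 0.60132 × 6 × 2 = 368.0 kips.
Bearing (0.375 in plate, F_u = 65 ksi): end bolts L_c = 1.8125 − 0.9375/2 = 1.34375, R_n = min(1.2×1.34375×0.375×65, 2.4×0.875×0.375×65) = 39.305 kips/bolt; interior L_c = 3.125 − 0.9375 = 2.1875, R_n = 51.188 kips/bolt. φR_n = 0.75 × (3×39.305 + 3×51.188) = 203.6 kips.
Block shear: shear path 2×[1.8125+1×3.125] = 2×4.9375 in, A_gv = 3.7031, A_nv = 2×(4.9375 − 1.5×1)×0.375 = 2.5781 in²; tension across gage: (6.75 − 2×1)×0.375 = 1.7813 in². R_n = min(0.6×65×2.5781, 0.6×50×3.7031) + 1.0×65×1.7813 = min(100.55, 111.09) + 115.78 = 216.33 kips. φR_n = 0.75 × 216.33 = 162.2 kips.
Tension rupture (net): A_n = (13.8125 − 3×1)×0.375 = 4.0547 in² (U = 1.0, A_e = A_n). φR_n = 0.75 × 65 × 4.0547 = 197.7 kips.
Governing: min(368.0, 203.6, 162.2, 197.7) = 162.2 kips → block shear.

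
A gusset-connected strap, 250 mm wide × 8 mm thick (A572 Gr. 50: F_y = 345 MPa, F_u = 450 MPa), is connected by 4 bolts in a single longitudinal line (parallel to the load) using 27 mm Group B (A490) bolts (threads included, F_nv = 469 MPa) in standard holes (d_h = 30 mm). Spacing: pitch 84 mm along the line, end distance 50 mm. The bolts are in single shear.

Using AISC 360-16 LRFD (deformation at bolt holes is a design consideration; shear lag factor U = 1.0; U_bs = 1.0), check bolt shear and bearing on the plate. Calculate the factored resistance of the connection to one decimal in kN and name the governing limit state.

638.3 kN (bearing governs)

Bolt shear: A_b = π(27)²/4 = 572.56 mm². φR_n = 0.75 × 469 × 572.56 × 4 × 1 = 805.6 kN.
Bearing (8 mm plate, F_u = 450 MPa): end bolts L_c = 50 − 30/2 = 35, R_n = min(1.2×35×8×450, 2.4×27×8×450) = 151.2 kN/bolt; interior L_c = 84 − 30 = 54, R_n = 233.28 kN/bolt. φR_n = 0.75 × (1×151.2 + 3×233.28) = 638.3 kN.
Governing: min(805.6, 638.3) = 638.3 kN → bearing.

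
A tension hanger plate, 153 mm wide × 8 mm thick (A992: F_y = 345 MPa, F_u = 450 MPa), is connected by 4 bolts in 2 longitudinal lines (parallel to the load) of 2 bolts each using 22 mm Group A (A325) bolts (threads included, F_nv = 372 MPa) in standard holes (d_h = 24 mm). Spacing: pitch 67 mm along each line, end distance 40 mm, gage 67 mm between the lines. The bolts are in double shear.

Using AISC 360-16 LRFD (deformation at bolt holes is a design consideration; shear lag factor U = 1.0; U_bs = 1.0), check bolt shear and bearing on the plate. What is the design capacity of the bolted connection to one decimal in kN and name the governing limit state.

Bolt shear: A_b = π(22)²/4 = 380.13 mm². φR_n = 0.75 × 372 × 380.13 × 4 × 2 = 848.5 kN.
Bearing (8 mm plate, F_u = 450 MPa): end bolts L_c = 40 − 24/2 = 28, R_n = min(1.2×28×8×450, 2.4×22×8×450) = 120.96 kN/bolt; interior L_c = 67 − 24 = 43, R_n = 185.76 kN/bolt. φR_n = 0.75 × (2×120.96 + 2×185.76) = 460.1 kN.
Governing: min(848.5, 460.1) = 460.1 kN → bearing.

460.1 kN (bearing governs)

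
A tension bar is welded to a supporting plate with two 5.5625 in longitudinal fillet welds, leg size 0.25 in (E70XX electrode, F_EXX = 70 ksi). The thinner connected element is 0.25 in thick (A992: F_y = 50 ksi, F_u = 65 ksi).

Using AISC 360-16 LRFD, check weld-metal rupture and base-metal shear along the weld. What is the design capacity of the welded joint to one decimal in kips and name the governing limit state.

61.9 kips (weld metal governs)

Weld metal: throat = 0.707×0.25 = 0.17675 in, L = 2×5.5625 = 11.125 in. φR_n = 0.75 × 0.6 × 70 × 0.17675 × 11.125 = 61.9 kips.
Base metal shear (0.25 in plate): yield φR_n = 1.0×0.6×50×0.25×11.125 = 83.4 kips; rupture φR_n = 0.75×0.6×65×0.25×11.125 = 81.4 kips; take 81.4 kips (rupture).
Governing: min(61.9, 81.4) = 61.9 kips → weld metal.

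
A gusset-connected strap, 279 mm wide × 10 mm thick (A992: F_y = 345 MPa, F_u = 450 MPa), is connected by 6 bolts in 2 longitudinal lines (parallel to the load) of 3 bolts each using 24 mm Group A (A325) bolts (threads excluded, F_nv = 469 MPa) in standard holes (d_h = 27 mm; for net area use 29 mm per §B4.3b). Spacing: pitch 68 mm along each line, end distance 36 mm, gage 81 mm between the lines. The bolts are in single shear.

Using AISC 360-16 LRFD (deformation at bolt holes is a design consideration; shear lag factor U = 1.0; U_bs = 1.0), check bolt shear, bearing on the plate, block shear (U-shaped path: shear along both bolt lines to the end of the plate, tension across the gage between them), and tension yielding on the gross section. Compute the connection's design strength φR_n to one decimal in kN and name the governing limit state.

Bolt shear: A_b = π(24)²/4 = 452.39 mm². φR_n = 0.75 × 469 × 452.39 × 6 × 1 = 954.8 kN.
Bearing (10 mm plate, F_u = 450 MPa): end bolts L_c = 36 − 27/2 = 22.5, R_n = min(1.2×22.5×10×450, 2.4×24×10×450) = 121.5 kN/bolt; interior L_c = 68 − 27 = 41, R_n = 221.4 kN/bolt. φR_n = 0.75 × (2×121.5 + 4×221.4) = 846.5 kN.
Block shear: shear path 2×[36+2×68] = 2×172 mm, A_gv = 3440, A_nv = 2×(172 − 2.5×29)×10 = 1990 mm²; tension across gage: (81 − 1×29)×10 = 520 mm². R_n = min(0.6×450×1990, 0.6×345×3440) + 1.0×450×520 = min(537.3, 712.08) + 234 = 771.3 kN. φR_n = 0.75 × 771.3 = 578.5 kN.
Tension yield (gross): A_g = 279×10 = 2790 mm². φR_n = 0.90 × 345 × 2790 = 866.3 kN.
Governing: min(954.8, 846.5, 578.5, 866.3) = 578.5 kN → block shear.

578.5 kN (block shear governs)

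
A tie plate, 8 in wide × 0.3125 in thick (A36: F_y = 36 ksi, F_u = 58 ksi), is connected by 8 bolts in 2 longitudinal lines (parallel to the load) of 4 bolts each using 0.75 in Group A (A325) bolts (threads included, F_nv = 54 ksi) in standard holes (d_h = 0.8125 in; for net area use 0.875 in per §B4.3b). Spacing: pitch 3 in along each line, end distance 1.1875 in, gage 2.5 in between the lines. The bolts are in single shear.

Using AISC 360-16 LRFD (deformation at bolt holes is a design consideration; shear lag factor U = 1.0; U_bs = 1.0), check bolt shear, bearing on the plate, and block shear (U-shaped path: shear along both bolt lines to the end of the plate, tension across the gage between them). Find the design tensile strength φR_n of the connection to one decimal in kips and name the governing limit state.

Bolt shear: A_b = π(0.75)²/4 = 0.44179 in². φR_n = 0.75 × 54 × 0.44179 × 8 × 1 = 143.1 kips.
Bearing (0.3125 in plate, F_u = 58 ksi): end bolts L_c = 1.1875 − 0.8125/2 = 0.78125, R_n = min(1.2×0.78125×0.3125×58, 2.4×0.75×0.3125×58) = 16.992 kips/bolt; interior L_c = 3 − 0.8125 = 2.1875, R_n = 32.625 kips/bolt. φR_n = 0.75 × (2×16.992 + 6×32.625) = 172.3 kips.
Block shear: shear path 2×[1.1875+3×3] = 2×10.1875 in, A_gv = 6.3672, A_nv = 2×(10.1875 − 3.5×0.875)×0.3125 = 4.4531 in²; tension across gage: (2.5 − 1×0.875)×0.3125 = 0.50781 in². R_n = min(0.6×58×4.4531, 0.6×36×6.3672) + 1.0×58×0.50781 = min(154.97, 137.53) + 29.453 = 166.98 kips. φR_n = 0.75 × 166.98 = 125.2 kips.
Governing: min(143.1, 172.3, 125.2) = 125.2 kips → block shear.

125.2 kips (block shear governs)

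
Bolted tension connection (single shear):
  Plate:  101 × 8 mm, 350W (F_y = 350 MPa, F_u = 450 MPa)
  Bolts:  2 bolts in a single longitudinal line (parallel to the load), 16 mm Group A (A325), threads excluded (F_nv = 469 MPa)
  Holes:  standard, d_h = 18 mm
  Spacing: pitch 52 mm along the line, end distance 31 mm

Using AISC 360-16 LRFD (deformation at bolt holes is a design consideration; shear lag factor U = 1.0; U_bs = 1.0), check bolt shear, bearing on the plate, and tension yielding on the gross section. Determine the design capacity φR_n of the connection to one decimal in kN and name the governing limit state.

Bolt shear: A_b = π(16)²/4 = 201.06 mm². φR_n = 0.75 × 469 × 201.06 × 2 × 1 = 141.4 kN.
Bearing (8 mm plate, F_u = 450 MPa): end bolts L_c = 31 − 18/2 = 22, R_n = min(1.2×22×8×450, 2.4×16×8×450) = 95.04 kN/bolt; interior L_c = 52 − 18 = 34, R_n = 138.24 kN/bolt. φR_n = 0.75 × (1×95.04 + 1×138.24) = 175.0 kN.
Tension yield (gross): A_g = 101×8 = 808 mm². φR_n = 0.90 × 350 × 808 = 254.5 kN.
Governing: min(141.4, 175.0, 254.5) = 141.4 kN → bolt shear.

141.4 kN (bolt shear governs)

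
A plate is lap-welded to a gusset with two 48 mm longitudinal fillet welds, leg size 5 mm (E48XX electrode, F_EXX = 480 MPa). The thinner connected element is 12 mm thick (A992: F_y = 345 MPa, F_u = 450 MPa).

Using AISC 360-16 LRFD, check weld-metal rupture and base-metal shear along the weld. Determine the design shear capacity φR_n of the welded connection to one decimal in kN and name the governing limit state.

73.3 kN (weld metal governs)

Weld metal: throat = 0.707×5 = 3.535 mm, L = 2×48 = 96 mm. φR_n = 0.75 × 0.6 × 480 × 3.535 × 96 = 73.3 kN.
Base metal shear (12 mm plate): yield φR_n = 1.0×0.6×345×12×96 = 238.5 kN; rupture φR_n = 0.75×0.6×450×12×96 = 233.3 kN; take 233.3 kN (rupture).
Governing: min(73.3, 233.3) = 73.3 kN → weld metal.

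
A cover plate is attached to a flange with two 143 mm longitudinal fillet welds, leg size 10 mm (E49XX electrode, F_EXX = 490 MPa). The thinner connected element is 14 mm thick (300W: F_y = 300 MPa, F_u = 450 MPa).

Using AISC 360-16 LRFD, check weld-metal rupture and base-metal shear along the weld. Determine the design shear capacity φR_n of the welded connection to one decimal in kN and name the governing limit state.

Weld metal: throat = 0.707×10 = 7.07 mm, L = 2×143 = 286 mm. φR_n = 0.75 × 0.6 × 490 × 7.07 × 286 = 445.9 kN.
Base metal shear (14 mm plate): yield φR_n = 1.0×0.6×300×14×286 = 720.7 kN; rupture φR_n = 0.75×0.6×450×14×286 = 810.8 kN; take 720.7 kN (yield).
Governing: min(445.9, 720.7) = 445.9 kN → weld metal.

445.9 kN (weld metal governs)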